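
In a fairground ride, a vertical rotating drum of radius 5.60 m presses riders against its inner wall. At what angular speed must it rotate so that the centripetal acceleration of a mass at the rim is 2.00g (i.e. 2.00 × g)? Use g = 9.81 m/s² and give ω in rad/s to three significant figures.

Centripetal acceleration a_c = ω²r. Setting ω²r = 2.00g:
ω = √(2.00g / r) = √(2.00 × 9.81 / 5.60) = √3.504 = 1.872 rad/s.

1.87 rad/s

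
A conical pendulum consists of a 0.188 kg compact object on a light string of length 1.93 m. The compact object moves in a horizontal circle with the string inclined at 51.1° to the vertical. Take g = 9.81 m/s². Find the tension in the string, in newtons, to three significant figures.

2.94 N

Vertically the bob has no acceleration, so T cosθ = mg.
T = mg/cosθ = 0.188 × 9.81 / cos 51.1° = 1.844/0.6280 = 2.937 N.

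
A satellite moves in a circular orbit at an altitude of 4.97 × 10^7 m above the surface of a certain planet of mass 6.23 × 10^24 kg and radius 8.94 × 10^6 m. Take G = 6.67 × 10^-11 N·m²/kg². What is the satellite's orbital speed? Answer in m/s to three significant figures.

Orbital radius r = R + h = 8.94 × 10^6 + 4.97 × 10^7 = 5.864 × 10^7 m.
Gravity supplies the centripetal force: G M m / r² = m v² / r, so v = √(GM/r).
v = √(6.67 × 10^-11 × 6.23 × 10^24 / 5.864 × 10^7) = √(7.086 × 10^6) = 2662 m/s.

2660 m/s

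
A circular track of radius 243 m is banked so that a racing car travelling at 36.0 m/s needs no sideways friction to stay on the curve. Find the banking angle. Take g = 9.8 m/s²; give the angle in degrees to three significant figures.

28.6°

For a frictionless banked turn: horizontally N sinθ = mv²/r and vertically N cosθ = mg.
Dividing: tanθ = v²/(r g) = (36.0)²/(243 × 9.8) = 1296/2381 = 0.5442.
θ = arctan(0.5442) = 28.56°.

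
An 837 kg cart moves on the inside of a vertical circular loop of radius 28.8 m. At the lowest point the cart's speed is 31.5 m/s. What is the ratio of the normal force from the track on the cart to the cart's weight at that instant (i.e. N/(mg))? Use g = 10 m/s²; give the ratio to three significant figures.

4.45

At the bottom, N − mg = mv²/r, so N = m(v²/r + g) and N/(mg) = v²/(rg) + 1 = (31.5)²/(28.8 × 10.0) + 1 = 3.445 + 1 = 4.445.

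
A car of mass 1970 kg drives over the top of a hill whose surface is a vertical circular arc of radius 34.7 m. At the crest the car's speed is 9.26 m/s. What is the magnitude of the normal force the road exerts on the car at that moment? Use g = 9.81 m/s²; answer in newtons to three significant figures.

14500 N

At the crest the centripetal acceleration points downward (toward the centre of the arc), so mg − N = mv²/r.
N = m(g − v²/r) = 1970 × (9.81 − (9.26)²/34.7) = 1970 × (9.81 − 2.471) = 1970 × 7.339 = 14460 N.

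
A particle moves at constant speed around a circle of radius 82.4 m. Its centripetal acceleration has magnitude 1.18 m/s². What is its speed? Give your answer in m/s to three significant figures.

a_c = v²/r ⇒ v = √(a_c · r) = √(1.18 × 82.4) = √97.23 = 9.861 m/s.

9.86 m/s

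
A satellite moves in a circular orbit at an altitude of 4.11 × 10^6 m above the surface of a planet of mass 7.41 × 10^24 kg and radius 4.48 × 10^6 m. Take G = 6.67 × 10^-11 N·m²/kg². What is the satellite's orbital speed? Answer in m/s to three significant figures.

7590 m/s

Orbital radius r = R + h = 4.48 × 10^6 + 4.11 × 10^6 = 8.590 × 10^6 m.
Gravity supplies the centripetal force: G M m / r² = m v² / r, so v = √(GM/r).
v = √(6.67 × 10^-11 × 7.41 × 10^24 / 8.590 × 10^6) = √(5.754 × 10^7) = 7585 m/s.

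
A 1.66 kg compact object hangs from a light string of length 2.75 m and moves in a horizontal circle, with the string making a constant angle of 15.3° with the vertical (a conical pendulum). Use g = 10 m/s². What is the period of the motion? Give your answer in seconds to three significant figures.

r = L sinθ = 0.7257 m. From T sinθ = mω²r and T cosθ = mg: tanθ = ω²r/g, so ω² = g tanθ / r = g/(L cosθ).
ω = √(g/(L cosθ)) = √(10.0/(2.75 × 0.9646)) = √3.770 = 1.942 rad/s.
Period = 2π/ω = 3.236 s.

3.24 s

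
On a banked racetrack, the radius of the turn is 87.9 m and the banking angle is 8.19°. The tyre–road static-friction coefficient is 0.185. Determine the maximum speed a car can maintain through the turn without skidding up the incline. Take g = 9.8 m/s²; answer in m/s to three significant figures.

17.1 m/s

At the maximum speed, friction acts down the slope at its limiting value f = μN. Radially (horizontal, toward centre): N sinθ + μN cosθ = mv²/r. Vertically: N cosθ − μN sinθ = mg.
Dividing: v² = r g (sinθ + μcosθ)/(cosθ − μsinθ).
sinθ + μcosθ = 0.1425 + 0.185×0.9898 = 0.3256; cosθ − μsinθ = 0.9898 − 0.185×0.1425 = 0.9634.
v² = 87.9 × 9.8 × 0.3256/0.9634 = 291.1 m²/s², so v = 17.06 m/s.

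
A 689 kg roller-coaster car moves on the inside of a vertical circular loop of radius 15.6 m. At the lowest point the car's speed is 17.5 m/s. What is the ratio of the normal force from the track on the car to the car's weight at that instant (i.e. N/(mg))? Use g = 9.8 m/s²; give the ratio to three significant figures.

3.00

At the bottom, N − mg = mv²/r, so N = m(v²/r + g) and N/(mg) = v²/(rg) + 1 = (17.5)²/(15.6 × 9.8) + 1 = 2.003 + 1 = 3.003.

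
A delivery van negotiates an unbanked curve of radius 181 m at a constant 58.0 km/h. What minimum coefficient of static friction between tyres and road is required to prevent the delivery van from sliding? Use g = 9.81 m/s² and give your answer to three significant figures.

v = 58.0/3.6 = 16.11 m/s.
Friction provides the centripetal force: μ_s m g = m v²/r, so μ_s = v²/(g r) = (16.11)²/(9.81 × 181) = 259.6/1776 = 0.1462.

0.146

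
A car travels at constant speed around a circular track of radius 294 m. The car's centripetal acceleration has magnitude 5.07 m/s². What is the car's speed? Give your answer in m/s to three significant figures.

a_c = v²/r ⇒ v = √(a_c · r) = √(5.07 × 294) = √1491 = 38.61 m/s.

38.6 m/s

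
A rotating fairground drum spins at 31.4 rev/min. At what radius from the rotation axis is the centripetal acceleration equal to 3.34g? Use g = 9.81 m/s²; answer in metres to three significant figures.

3.03 m

ω = 31.4 rev/min × 2π/60 = 3.288 rad/s.
a_c = ω²r = 3.34g ⇒ r = 3.34 × 9.81 / (3.288)² = 32.77/10.81 = 3.030 m.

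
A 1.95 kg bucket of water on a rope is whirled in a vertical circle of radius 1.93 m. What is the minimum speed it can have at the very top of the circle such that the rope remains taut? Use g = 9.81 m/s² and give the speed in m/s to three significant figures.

4.35 m/s

At the top, both weight mg and T point toward the centre: T + mg = mv²/r.
At minimum speed T → 0, so mg = mv_min²/r ⇒ v_min = √(g r) = √(9.81 × 1.93) = 4.351 m/s.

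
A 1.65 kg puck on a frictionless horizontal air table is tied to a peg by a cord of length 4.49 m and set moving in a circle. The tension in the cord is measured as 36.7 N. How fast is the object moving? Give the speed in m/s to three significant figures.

9.99 m/s

T = m v²/r ⇒ v = √(T r / m) = √(36.7 × 4.49 / 1.65) = √99.87 = 9.993 m/s.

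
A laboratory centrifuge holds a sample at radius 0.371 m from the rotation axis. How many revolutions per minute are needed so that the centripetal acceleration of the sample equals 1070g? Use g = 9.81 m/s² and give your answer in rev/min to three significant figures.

1610 rev/min

Require ω²r = 1070g, so ω = √(1070 × 9.81/0.371) = 168.2 rad/s.
In rev/min: ω × 60/(2π) = 168.2 × 60/(2π) = 1606 rev/min.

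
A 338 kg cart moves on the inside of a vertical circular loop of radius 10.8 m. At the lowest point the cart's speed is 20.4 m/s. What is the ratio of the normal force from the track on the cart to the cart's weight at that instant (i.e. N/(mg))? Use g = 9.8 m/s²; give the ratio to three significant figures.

At the bottom, N − mg = mv²/r, so N = m(v²/r + g) and N/(mg) = v²/(rg) + 1 = (20.4)²/(10.8 × 9.8) + 1 = 3.932 + 1 = 4.932.

4.93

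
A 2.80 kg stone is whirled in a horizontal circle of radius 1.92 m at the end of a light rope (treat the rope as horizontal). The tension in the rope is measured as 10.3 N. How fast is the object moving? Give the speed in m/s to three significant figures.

2.66 m/s

T = m v²/r ⇒ v = √(T r / m) = √(10.3 × 1.92 / 2.80) = √7.063 = 2.658 m/s.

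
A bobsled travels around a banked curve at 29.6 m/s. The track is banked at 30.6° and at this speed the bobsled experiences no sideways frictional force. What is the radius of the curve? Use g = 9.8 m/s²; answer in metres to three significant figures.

151 m

Frictionless banking: tanθ = v²/(rg), so r = v²/(g tanθ).
r = (29.6)²/(9.8 × tan 30.6°) = 876.2/(9.8 × 0.5914) = 876.2/5.796 = 151.2 m.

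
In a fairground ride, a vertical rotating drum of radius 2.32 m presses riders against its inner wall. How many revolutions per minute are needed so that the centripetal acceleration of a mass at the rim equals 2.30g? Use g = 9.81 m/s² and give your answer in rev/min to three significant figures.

29.8 rev/min

Require ω²r = 2.30g, so ω = √(2.30 × 9.81/2.32) = 3.119 rad/s.
In rev/min: ω × 60/(2π) = 3.119 × 60/(2π) = 29.78 rev/min.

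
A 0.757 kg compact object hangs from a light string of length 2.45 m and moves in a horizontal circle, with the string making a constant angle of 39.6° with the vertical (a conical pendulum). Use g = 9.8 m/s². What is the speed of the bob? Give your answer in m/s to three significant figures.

3.56 m/s

The radius of the circle is r = L sinθ = 2.45 × sin 39.6° = 1.562 m.
Horizontally T sinθ = mv²/r and vertically T cosθ = mg, so tanθ = v²/(rg).
v = √(r g tanθ) = √(1.562 × 9.8 × 0.8273) = √12.66 = 3.558 m/s.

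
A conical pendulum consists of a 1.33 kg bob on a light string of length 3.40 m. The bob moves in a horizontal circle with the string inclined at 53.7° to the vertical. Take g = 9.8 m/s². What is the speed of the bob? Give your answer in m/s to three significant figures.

6.05 m/s

The radius of the circle is r = L sinθ = 3.40 × sin 53.7° = 2.740 m.
Horizontally T sinθ = mv²/r and vertically T cosθ = mg, so tanθ = v²/(rg).
v = √(r g tanθ) = √(2.740 × 9.8 × 1.361) = √36.56 = 6.046 m/s.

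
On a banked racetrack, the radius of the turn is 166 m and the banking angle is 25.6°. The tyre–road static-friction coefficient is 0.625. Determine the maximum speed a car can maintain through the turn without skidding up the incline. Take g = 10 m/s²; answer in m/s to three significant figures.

At the maximum speed, friction acts down the slope at its limiting value f = μN. Radially (horizontal, toward centre): N sinθ + μN cosθ = mv²/r. Vertically: N cosθ − μN sinθ = mg.
Dividing: v² = r g (sinθ + μcosθ)/(cosθ − μsinθ).
sinθ + μcosθ = 0.4321 + 0.625×0.9018 = 0.9957; cosθ − μsinθ = 0.9018 − 0.625×0.4321 = 0.6318.
v² = 166 × 10.0 × 0.9957/0.6318 = 2616 m²/s², so v = 51.15 m/s.

51.1 m/s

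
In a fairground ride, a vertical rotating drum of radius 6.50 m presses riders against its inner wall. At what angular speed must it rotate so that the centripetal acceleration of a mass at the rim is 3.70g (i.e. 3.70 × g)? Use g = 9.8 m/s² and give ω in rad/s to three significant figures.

Centripetal acceleration a_c = ω²r. Setting ω²r = 3.70g:
ω = √(3.70g / r) = √(3.70 × 9.8 / 6.50) = √5.578 = 2.362 rad/s.

2.36 rad/s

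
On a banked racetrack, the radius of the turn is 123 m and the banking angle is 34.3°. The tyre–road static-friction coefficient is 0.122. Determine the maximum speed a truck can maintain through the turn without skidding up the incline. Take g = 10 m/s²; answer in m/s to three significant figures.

At the maximum speed, friction acts down the slope at its limiting value f = μN. Radially (horizontal, toward centre): N sinθ + μN cosθ = mv²/r. Vertically: N cosθ − μN sinθ = mg.
Dividing: v² = r g (sinθ + μcosθ)/(cosθ − μsinθ).
sinθ + μcosθ = 0.5635 + 0.122×0.8261 = 0.6643; cosθ − μsinθ = 0.8261 − 0.122×0.5635 = 0.7573.
v² = 123 × 10.0 × 0.6643/0.7573 = 1079 m²/s², so v = 32.85 m/s.

32.8 m/s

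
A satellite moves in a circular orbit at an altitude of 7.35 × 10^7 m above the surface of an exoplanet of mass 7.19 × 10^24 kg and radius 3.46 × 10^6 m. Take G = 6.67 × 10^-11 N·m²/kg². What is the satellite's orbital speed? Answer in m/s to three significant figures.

Orbital radius r = R + h = 3.46 × 10^6 + 7.35 × 10^7 = 7.696 × 10^7 m.
Gravity supplies the centripetal force: G M m / r² = m v² / r, so v = √(GM/r).
v = √(6.67 × 10^-11 × 7.19 × 10^24 / 7.696 × 10^7) = √(6.231 × 10^6) = 2496 m/s.

2500 m/s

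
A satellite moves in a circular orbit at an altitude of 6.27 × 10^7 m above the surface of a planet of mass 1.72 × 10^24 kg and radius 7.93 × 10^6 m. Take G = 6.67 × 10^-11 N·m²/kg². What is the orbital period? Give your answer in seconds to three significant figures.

348000 s

r = R + h = 7.93 × 10^6 + 6.27 × 10^7 = 7.063 × 10^7 m. Gravity provides the centripetal force: G M m / r² = m v² / r ⇒ v = √(GM/r) = 1274 m/s.
T = 2πr/v = 2π × 7.063 × 10^7 / 1274 = 348200 s.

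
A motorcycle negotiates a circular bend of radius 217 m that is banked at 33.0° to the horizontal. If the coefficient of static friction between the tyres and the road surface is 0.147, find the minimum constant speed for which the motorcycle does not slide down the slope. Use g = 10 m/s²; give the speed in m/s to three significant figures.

31.5 m/s

At the minimum speed, friction acts up the slope at its limiting value f = μN. Radially (horizontal, toward centre): N sinθ − μN cosθ = mv²/r. Vertically: N cosθ + μN sinθ = mg.
Dividing: v² = r g (sinθ − μcosθ)/(cosθ + μsinθ).
sinθ − μcosθ = 0.5446 − 0.147×0.8387 = 0.4214; cosθ + μsinθ = 0.8387 + 0.147×0.5446 = 0.9187.
v² = 217 × 10.0 × 0.4214/0.9187 = 995.2 m²/s², so v = 31.55 m/s.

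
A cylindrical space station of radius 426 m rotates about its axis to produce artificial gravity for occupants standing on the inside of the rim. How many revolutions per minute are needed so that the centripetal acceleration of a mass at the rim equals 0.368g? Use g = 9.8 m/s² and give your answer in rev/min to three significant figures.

0.879 rev/min

Require ω²r = 0.368g, so ω = √(0.368 × 9.8/426) = 0.09201 rad/s.
In rev/min: ω × 60/(2π) = 0.09201 × 60/(2π) = 0.8786 rev/min.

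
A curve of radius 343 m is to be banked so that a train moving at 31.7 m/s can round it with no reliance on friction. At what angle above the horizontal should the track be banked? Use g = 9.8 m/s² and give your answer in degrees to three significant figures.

With no friction, the horizontal component of the normal force provides the centripetal force: N sinθ = mv²/r, while N cosθ = mg vertically.
Dividing: tanθ = v²/(r g) = (31.7)²/(343 × 9.8) = 1005/3361 = 0.2989.
θ = arctan(0.2989) = 16.64°.

16.6°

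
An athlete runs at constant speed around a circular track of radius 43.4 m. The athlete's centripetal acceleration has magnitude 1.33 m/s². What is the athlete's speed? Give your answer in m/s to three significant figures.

a_c = v²/r ⇒ v = √(a_c · r) = √(1.33 × 43.4) = √57.72 = 7.597 m/s.

7.60 m/s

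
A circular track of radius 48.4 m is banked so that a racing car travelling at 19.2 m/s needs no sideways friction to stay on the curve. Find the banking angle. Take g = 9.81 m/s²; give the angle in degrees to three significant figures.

37.8°

With no friction, the horizontal component of the normal force provides the centripetal force: N sinθ = mv²/r, while N cosθ = mg vertically.
Dividing: tanθ = v²/(r g) = (19.2)²/(48.4 × 9.81) = 368.6/474.8 = 0.7764.
θ = arctan(0.7764) = 37.83°.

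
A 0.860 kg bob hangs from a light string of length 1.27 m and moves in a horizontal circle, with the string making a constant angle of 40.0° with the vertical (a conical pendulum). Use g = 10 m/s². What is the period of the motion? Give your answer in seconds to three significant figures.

r = L sinθ = 0.8163 m. From T sinθ = mω²r and T cosθ = mg: tanθ = ω²r/g, so ω² = g tanθ / r = g/(L cosθ).
ω = √(g/(L cosθ)) = √(10.0/(1.27 × 0.7660)) = √10.28 = 3.206 rad/s.
Period = 2π/ω = 1.960 s.

1.96 s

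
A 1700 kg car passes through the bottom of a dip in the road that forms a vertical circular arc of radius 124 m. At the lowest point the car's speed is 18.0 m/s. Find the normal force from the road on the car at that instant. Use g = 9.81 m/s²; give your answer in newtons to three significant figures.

21100 N

At the lowest point, N points up (toward the centre) and the weight mg points down (away from the centre), so the net inward force is N − mg = mv²/r.
N = m(v²/r + g) = 1700 × ((18.0)²/124 + 9.81) = 1700 × (2.613 + 9.81) = 1700 × 12.42 = 21120 N.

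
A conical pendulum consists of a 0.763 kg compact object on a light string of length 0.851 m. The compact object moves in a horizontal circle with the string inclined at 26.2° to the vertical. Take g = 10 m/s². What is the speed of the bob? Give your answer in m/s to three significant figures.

The radius of the circle is r = L sinθ = 0.851 × sin 26.2° = 0.3757 m.
Horizontally T sinθ = mv²/r and vertically T cosθ = mg, so tanθ = v²/(rg).
v = √(r g tanθ) = √(0.3757 × 10.0 × 0.4921) = √1.849 = 1.360 m/s.

1.36 m/s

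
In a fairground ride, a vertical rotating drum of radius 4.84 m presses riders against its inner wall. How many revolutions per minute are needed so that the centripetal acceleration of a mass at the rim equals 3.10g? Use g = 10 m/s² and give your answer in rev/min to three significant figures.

24.2 rev/min

Require ω²r = 3.10g, so ω = √(3.10 × 10.0/4.84) = 2.531 rad/s.
In rev/min: ω × 60/(2π) = 2.531 × 60/(2π) = 24.17 rev/min.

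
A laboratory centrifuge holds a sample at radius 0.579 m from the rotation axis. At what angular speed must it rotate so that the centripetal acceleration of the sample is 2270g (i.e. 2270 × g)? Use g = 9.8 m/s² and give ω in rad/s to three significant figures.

196 rad/s

Centripetal acceleration a_c = ω²r. Setting ω²r = 2270g:
ω = √(2270g / r) = √(2270 × 9.8 / 0.579) = √38420 = 196.0 rad/s.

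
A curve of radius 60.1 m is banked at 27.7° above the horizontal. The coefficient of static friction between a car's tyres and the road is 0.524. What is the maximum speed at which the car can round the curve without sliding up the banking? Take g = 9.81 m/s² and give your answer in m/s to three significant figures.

At the maximum speed, friction acts down the slope at its limiting value f = μN. Radially (horizontal, toward centre): N sinθ + μN cosθ = mv²/r. Vertically: N cosθ − μN sinθ = mg.
Dividing: v² = r g (sinθ + μcosθ)/(cosθ − μsinθ).
sinθ + μcosθ = 0.4648 + 0.524×0.8854 = 0.9288; cosθ − μsinθ = 0.8854 − 0.524×0.4648 = 0.6418.
v² = 60.1 × 9.81 × 0.9288/0.6418 = 853.2 m²/s², so v = 29.21 m/s.

29.2 m/s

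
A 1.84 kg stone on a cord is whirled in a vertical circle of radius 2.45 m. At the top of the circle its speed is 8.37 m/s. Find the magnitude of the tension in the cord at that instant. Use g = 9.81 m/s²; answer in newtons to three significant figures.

At the top, both T and the weight mg point inward (toward the centre), so T + mg = mv²/r.
T = m(v²/r − g) = 1.84 × ((8.37)²/2.45 − 9.81) = 1.84 × (28.59 − 9.81) = 1.84 × 18.78 = 34.56 N.

34.6 N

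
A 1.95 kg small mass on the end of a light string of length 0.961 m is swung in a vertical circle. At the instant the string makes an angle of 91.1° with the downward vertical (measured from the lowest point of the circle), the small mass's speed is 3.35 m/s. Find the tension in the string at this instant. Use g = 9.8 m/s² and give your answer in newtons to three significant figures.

Take the radial direction toward the centre of the circle as positive. The component of the weight along the string toward the centre is −mg cos φ (φ measured from the bottom), so Newton's second law along the string gives T − mg cos φ = m v²/r.
cos 91.1° = -0.01920, so T = m(v²/r + g cos φ) = 1.95 × ((3.35)²/0.961 + 9.8 × -0.01920) = 1.95 × (11.68 + (-0.1881)) = 1.95 × 11.49 = 22.41 N.

22.4 N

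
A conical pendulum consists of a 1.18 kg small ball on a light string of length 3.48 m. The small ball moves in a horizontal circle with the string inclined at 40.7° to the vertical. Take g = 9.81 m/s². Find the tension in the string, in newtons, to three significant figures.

Vertically the bob has no acceleration, so T cosθ = mg.
T = mg/cosθ = 1.18 × 9.81 / cos 40.7° = 11.58/0.7581 = 15.27 N.

15.3 N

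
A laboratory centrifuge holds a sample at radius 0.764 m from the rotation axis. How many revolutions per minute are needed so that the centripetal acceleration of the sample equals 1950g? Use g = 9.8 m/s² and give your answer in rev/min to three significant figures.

1510 rev/min

Require ω²r = 1950g, so ω = √(1950 × 9.8/0.764) = 158.2 rad/s.
In rev/min: ω × 60/(2π) = 158.2 × 60/(2π) = 1510 rev/min.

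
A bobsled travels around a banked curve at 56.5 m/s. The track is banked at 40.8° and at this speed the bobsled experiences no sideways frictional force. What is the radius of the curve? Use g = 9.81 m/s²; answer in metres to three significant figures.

377 m

Frictionless banking: tanθ = v²/(rg), so r = v²/(g tanθ).
r = (56.5)²/(9.81 × tan 40.8°) = 3192/(9.81 × 0.8632) = 3192/8.468 = 377.0 m.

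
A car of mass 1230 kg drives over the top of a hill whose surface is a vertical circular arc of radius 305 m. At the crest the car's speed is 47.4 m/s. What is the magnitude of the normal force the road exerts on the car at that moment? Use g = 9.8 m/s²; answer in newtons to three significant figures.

2990 N

At the crest the centripetal acceleration points downward (toward the centre of the arc), so mg − N = mv²/r.
N = m(g − v²/r) = 1230 × (9.8 − (47.4)²/305) = 1230 × (9.8 − 7.366) = 1230 × 2.434 = 2993 N.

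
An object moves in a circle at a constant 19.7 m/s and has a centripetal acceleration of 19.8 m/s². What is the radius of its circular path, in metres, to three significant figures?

a_c = v²/r ⇒ r = v²/a_c = (19.7)²/19.8 = 388.1/19.8 = 19.60 m.

19.6 m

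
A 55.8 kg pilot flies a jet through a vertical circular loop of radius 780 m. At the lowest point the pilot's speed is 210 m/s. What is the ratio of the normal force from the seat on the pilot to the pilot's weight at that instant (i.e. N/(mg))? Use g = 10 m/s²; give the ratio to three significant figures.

At the bottom, N − mg = mv²/r, so N = m(v²/r + g) and N/(mg) = v²/(rg) + 1 = (210)²/(780 × 10.0) + 1 = 5.654 + 1 = 6.654.

6.65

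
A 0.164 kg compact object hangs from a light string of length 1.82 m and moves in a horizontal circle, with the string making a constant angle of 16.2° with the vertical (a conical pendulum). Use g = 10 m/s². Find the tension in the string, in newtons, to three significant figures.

1.71 N

Vertically the bob has no acceleration, so T cosθ = mg.
T = mg/cosθ = 0.164 × 10.0 / cos 16.2° = 1.640/0.9603 = 1.708 N.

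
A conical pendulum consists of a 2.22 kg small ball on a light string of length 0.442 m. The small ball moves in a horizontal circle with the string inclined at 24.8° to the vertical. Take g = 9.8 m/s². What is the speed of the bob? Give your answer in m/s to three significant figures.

The radius of the circle is r = L sinθ = 0.442 × sin 24.8° = 0.1854 m.
Horizontally T sinθ = mv²/r and vertically T cosθ = mg, so tanθ = v²/(rg).
v = √(r g tanθ) = √(0.1854 × 9.8 × 0.4621) = √0.8395 = 0.9163 m/s.

0.916 m/s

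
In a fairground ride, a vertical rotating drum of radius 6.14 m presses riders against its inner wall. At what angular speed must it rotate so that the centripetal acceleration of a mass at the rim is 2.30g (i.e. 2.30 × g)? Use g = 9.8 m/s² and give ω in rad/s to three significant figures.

Centripetal acceleration a_c = ω²r. Setting ω²r = 2.30g:
ω = √(2.30g / r) = √(2.30 × 9.8 / 6.14) = √3.671 = 1.916 rad/s.

1.92 rad/s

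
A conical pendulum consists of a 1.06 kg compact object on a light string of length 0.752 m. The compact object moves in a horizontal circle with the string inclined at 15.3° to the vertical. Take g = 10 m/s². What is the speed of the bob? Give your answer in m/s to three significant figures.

0.737 m/s

The radius of the circle is r = L sinθ = 0.752 × sin 15.3° = 0.1984 m.
Horizontally T sinθ = mv²/r and vertically T cosθ = mg, so tanθ = v²/(rg).
v = √(r g tanθ) = √(0.1984 × 10.0 × 0.2736) = √0.5428 = 0.7368 m/s.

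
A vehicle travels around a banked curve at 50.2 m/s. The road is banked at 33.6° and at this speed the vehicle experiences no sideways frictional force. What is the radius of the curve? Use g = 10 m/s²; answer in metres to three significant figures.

379 m

Frictionless banking: tanθ = v²/(rg), so r = v²/(g tanθ).
r = (50.2)²/(10.0 × tan 33.6°) = 2520/(10.0 × 0.6644) = 2520/6.644 = 379.3 m.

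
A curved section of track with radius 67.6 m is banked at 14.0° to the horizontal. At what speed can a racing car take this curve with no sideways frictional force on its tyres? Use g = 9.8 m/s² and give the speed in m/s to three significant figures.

On a frictionless banked curve, N sinθ = mv²/r and N cosθ = mg, so tanθ = v²/(rg).
v = √(r g tanθ) = √(67.6 × 9.8 × tan 14.0°) = √(67.6 × 9.8 × 0.2493) = √165.2 = 12.85 m/s.

12.9 m/s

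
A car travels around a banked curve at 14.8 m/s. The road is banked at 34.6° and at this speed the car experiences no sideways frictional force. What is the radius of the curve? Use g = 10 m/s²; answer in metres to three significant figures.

31.8 m

Frictionless banking: tanθ = v²/(rg), so r = v²/(g tanθ).
r = (14.8)²/(10.0 × tan 34.6°) = 219.0/(10.0 × 0.6899) = 219.0/6.899 = 31.75 m.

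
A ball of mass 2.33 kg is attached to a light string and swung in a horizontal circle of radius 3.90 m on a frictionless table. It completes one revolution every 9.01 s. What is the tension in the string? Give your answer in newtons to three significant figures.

v = 2πr/T = 2π × 3.90/9.01 = 2.720 m/s.
The tension is the only horizontal force, so it supplies the full centripetal force: T = m v²/r = 2.33 × (2.720)²/3.90 = 2.33 × 7.397/3.90 = 4.419 N.

4.42 N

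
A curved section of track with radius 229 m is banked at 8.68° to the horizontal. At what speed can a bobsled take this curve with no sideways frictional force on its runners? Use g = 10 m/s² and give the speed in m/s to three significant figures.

On a frictionless banked curve, N sinθ = mv²/r and N cosθ = mg, so tanθ = v²/(rg).
v = √(r g tanθ) = √(229 × 10.0 × tan 8.68°) = √(229 × 10.0 × 0.1527) = √349.6 = 18.70 m/s.

18.7 m/s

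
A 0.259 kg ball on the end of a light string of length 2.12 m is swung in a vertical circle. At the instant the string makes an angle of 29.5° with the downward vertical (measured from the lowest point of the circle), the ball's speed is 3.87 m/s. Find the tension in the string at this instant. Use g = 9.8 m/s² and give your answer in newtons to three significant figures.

Take the radial direction toward the centre of the circle as positive. The component of the weight along the string toward the centre is −mg cos φ (φ measured from the bottom), so Newton's second law along the string gives T − mg cos φ = m v²/r.
cos 29.5° = 0.8704, so T = m(v²/r + g cos φ) = 0.259 × ((3.87)²/2.12 + 9.8 × 0.8704) = 0.259 × (7.065 + (8.529)) = 0.259 × 15.59 = 4.039 N.

4.04 N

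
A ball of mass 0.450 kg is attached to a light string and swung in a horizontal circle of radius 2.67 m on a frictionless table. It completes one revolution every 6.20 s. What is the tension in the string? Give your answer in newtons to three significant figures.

1.23 N

v = 2πr/T = 2π × 2.67/6.20 = 2.706 m/s.
The tension is the only horizontal force, so it supplies the full centripetal force: T = m v²/r = 0.450 × (2.706)²/2.67 = 0.450 × 7.321/2.67 = 1.234 N.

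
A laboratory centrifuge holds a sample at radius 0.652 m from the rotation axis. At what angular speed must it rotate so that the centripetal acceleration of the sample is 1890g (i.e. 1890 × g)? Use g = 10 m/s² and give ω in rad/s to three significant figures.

Centripetal acceleration a_c = ω²r. Setting ω²r = 1890g:
ω = √(1890g / r) = √(1890 × 10.0 / 0.652) = √28990 = 170.3 rad/s.

170 rad/s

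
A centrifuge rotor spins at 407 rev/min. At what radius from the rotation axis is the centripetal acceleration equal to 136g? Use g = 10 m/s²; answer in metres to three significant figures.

ω = 407 rev/min × 2π/60 = 42.62 rad/s.
a_c = ω²r = 136g ⇒ r = 136 × 10.0 / (42.62)² = 1360/1817 = 0.7487 m.

0.749 m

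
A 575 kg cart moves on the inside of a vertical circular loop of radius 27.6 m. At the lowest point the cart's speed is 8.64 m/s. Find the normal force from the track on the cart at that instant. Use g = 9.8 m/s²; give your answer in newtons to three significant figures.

At the lowest point, N points up (toward the centre) and the weight mg points down (away from the centre), so the net inward force is N − mg = mv²/r.
N = m(v²/r + g) = 575 × ((8.64)²/27.6 + 9.8) = 575 × (2.705 + 9.8) = 575 × 12.50 = 7190 N.

7190 N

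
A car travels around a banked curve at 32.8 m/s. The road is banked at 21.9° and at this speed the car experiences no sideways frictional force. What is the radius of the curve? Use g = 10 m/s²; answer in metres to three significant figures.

268 m

Frictionless banking: tanθ = v²/(rg), so r = v²/(g tanθ).
r = (32.8)²/(10.0 × tan 21.9°) = 1076/(10.0 × 0.4020) = 1076/4.020 = 267.6 m.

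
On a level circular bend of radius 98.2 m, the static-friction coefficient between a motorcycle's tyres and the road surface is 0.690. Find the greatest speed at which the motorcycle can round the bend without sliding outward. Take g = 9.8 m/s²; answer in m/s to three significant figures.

Friction provides the centripetal force on a flat curve. At maximum speed it is at its limiting value: μ_s m g = m v²/r.
Mass cancels: v_max = √(μ_s g r) = √(0.690 × 9.8 × 98.2) = √664.0 = 25.77 m/s.

25.8 m/s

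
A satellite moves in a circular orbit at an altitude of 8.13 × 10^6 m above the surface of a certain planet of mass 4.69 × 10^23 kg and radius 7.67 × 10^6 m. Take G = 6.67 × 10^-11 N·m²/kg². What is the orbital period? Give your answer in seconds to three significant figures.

r = R + h = 7.67 × 10^6 + 8.13 × 10^6 = 1.580 × 10^7 m. Gravity provides the centripetal force: G M m / r² = m v² / r ⇒ v = √(GM/r) = 1407 m/s.
T = 2πr/v = 2π × 1.580 × 10^7 / 1407 = 70550 s.

70600 s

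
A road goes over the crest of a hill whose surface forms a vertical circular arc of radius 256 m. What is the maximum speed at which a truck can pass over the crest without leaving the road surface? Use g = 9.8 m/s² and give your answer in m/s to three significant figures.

At the crest the centre of the circle is below the truck, so the net downward (centripetal) force is mg − N = mv²/r.
The truck leaves the road when N → 0, giving v_max = √(g r) = √(9.8 × 256) = 50.09 m/s.

50.1 m/s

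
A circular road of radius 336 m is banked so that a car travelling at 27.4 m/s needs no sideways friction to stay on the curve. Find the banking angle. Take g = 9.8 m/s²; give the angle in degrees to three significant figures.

For a frictionless banked turn: horizontally N sinθ = mv²/r and vertically N cosθ = mg.
Dividing: tanθ = v²/(r g) = (27.4)²/(336 × 9.8) = 750.8/3293 = 0.2280.
θ = arctan(0.2280) = 12.84°.

12.8°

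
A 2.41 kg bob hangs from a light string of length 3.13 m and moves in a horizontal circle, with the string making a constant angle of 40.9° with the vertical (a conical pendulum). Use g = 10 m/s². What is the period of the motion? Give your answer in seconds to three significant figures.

r = L sinθ = 2.049 m. From T sinθ = mω²r and T cosθ = mg: tanθ = ω²r/g, so ω² = g tanθ / r = g/(L cosθ).
ω = √(g/(L cosθ)) = √(10.0/(3.13 × 0.7559)) = √4.227 = 2.056 rad/s.
Period = 2π/ω = 3.056 s.

3.06 s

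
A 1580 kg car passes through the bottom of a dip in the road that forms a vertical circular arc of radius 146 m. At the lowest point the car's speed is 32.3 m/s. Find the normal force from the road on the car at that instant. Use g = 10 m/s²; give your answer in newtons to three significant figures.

At the lowest point, N points up (toward the centre) and the weight mg points down (away from the centre), so the net inward force is N − mg = mv²/r.
N = m(v²/r + g) = 1580 × ((32.3)²/146 + 10.0) = 1580 × (7.146 + 10.0) = 1580 × 17.15 = 27090 N.

27100 N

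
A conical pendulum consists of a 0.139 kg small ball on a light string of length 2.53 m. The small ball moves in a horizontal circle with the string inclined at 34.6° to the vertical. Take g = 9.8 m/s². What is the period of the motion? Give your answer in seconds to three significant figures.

2.90 s

r = L sinθ = 1.437 m. From T sinθ = mω²r and T cosθ = mg: tanθ = ω²r/g, so ω² = g tanθ / r = g/(L cosθ).
ω = √(g/(L cosθ)) = √(9.8/(2.53 × 0.8231)) = √4.706 = 2.169 rad/s.
Period = 2π/ω = 2.896 s.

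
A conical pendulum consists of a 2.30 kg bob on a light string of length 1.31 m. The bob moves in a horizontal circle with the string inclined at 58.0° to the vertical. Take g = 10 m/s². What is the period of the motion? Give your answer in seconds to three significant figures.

r = L sinθ = 1.111 m. From T sinθ = mω²r and T cosθ = mg: tanθ = ω²r/g, so ω² = g tanθ / r = g/(L cosθ).
ω = √(g/(L cosθ)) = √(10.0/(1.31 × 0.5299)) = √14.41 = 3.795 rad/s.
Period = 2π/ω = 1.655 s.

1.66 s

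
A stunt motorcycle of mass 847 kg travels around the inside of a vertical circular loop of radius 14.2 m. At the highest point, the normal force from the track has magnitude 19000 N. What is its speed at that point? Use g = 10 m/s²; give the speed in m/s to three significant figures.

At the top, N + mg = mv²/r, so v = √(r(N/m + g)) = √(14.2 × (19000/847 + 10.0)) = √(14.2 × 32.43) = √460.5 = 21.46 m/s.

21.5 m/s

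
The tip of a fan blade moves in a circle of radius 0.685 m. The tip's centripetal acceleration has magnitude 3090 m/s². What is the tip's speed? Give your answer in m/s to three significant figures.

46.0 m/s

a_c = v²/r ⇒ v = √(a_c · r) = √(3090 × 0.685) = √2117 = 46.01 m/s.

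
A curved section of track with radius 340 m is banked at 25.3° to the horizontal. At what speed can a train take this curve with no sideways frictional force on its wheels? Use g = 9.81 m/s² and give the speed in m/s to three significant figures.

39.7 m/s

On a frictionless banked curve, N sinθ = mv²/r and N cosθ = mg, so tanθ = v²/(rg).
v = √(r g tanθ) = √(340 × 9.81 × tan 25.3°) = √(340 × 9.81 × 0.4727) = √1577 = 39.71 m/s.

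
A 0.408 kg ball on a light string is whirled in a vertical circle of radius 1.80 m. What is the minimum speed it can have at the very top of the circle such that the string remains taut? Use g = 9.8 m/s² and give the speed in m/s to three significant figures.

At the top, both weight mg and T point toward the centre: T + mg = mv²/r.
At minimum speed T → 0, so mg = mv_min²/r ⇒ v_min = √(g r) = √(9.8 × 1.80) = 4.200 m/s.

4.20 m/s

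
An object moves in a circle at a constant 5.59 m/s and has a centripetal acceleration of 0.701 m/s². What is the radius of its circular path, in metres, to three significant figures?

44.6 m

a_c = v²/r ⇒ r = v²/a_c = (5.59)²/0.701 = 31.25/0.701 = 44.58 m.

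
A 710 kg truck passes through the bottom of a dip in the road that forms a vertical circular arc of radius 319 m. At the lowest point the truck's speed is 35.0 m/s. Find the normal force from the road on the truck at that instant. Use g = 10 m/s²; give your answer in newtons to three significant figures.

At the lowest point, N points up (toward the centre) and the weight mg points down (away from the centre), so the net inward force is N − mg = mv²/r.
N = m(v²/r + g) = 710 × ((35.0)²/319 + 10.0) = 710 × (3.840 + 10.0) = 710 × 13.84 = 9826 N.

9830 N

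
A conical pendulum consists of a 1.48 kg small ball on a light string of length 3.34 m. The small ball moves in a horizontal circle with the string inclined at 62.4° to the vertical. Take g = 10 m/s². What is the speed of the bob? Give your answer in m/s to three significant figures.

7.52 m/s

The radius of the circle is r = L sinθ = 3.34 × sin 62.4° = 2.960 m.
Horizontally T sinθ = mv²/r and vertically T cosθ = mg, so tanθ = v²/(rg).
v = √(r g tanθ) = √(2.960 × 10.0 × 1.913) = √56.62 = 7.524 m/s.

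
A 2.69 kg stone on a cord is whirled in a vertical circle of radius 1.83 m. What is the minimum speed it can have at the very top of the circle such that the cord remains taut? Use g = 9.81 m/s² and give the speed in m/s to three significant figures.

4.24 m/s

At the top, both weight mg and T point toward the centre: T + mg = mv²/r.
At minimum speed T → 0, so mg = mv_min²/r ⇒ v_min = √(g r) = √(9.81 × 1.83) = 4.237 m/s.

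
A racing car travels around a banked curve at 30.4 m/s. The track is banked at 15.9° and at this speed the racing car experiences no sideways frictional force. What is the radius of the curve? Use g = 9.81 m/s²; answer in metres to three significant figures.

331 m

Frictionless banking: tanθ = v²/(rg), so r = v²/(g tanθ).
r = (30.4)²/(9.81 × tan 15.9°) = 924.2/(9.81 × 0.2849) = 924.2/2.794 = 330.7 m.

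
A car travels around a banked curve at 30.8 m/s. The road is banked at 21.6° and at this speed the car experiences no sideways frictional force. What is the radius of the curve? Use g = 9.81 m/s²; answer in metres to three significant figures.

Frictionless banking: tanθ = v²/(rg), so r = v²/(g tanθ).
r = (30.8)²/(9.81 × tan 21.6°) = 948.6/(9.81 × 0.3959) = 948.6/3.884 = 244.2 m.

244 m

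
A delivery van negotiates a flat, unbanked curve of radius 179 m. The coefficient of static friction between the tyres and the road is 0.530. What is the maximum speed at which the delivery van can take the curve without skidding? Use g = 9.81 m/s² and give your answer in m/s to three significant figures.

30.5 m/s

Friction provides the centripetal force on a flat curve. At maximum speed it is at its limiting value: μ_s m g = m v²/r.
Mass cancels: v_max = √(μ_s g r) = √(0.530 × 9.81 × 179) = √930.7 = 30.51 m/s.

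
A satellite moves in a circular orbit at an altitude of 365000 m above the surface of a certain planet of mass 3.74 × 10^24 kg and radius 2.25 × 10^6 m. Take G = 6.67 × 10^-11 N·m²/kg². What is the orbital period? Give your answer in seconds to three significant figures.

1680 s

r = R + h = 2.25 × 10^6 + 365000 = 2.615 × 10^6 m. Gravity provides the centripetal force: G M m / r² = m v² / r ⇒ v = √(GM/r) = 9767 m/s.
T = 2πr/v = 2π × 2.615 × 10^6 / 9767 = 1682 s.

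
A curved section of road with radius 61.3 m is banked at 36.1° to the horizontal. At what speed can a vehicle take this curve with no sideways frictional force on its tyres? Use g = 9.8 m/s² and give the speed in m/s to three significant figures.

20.9 m/s

On a frictionless banked curve, N sinθ = mv²/r and N cosθ = mg, so tanθ = v²/(rg).
v = √(r g tanθ) = √(61.3 × 9.8 × tan 36.1°) = √(61.3 × 9.8 × 0.7292) = √438.1 = 20.93 m/s.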